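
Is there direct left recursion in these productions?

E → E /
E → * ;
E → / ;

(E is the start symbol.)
Yes, E is left-recursive

Direct left recursion occurs when N → N α for some non-terminal N (the right-hand side begins with the left-hand side itself).

E → E /: LEFT RECURSIVE (starts with E)
E → * ;: starts with '*'
E → / ;: starts with '/'

The grammar has direct left recursion on: E.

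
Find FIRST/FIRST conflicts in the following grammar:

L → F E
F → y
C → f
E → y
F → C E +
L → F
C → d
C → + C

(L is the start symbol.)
Yes. L → F E / L → F on { '+', 'd', 'f', 'y' }

FIRST sets of the non-terminals at (or reachable through a nullable prefix from) the front of some alternative:
  FIRST(F) = { '+', 'd', 'f', 'y' }
  FIRST(C) = { '+', 'd', 'f' }

Productions for L:
  L → F E: FIRST = { '+', 'd', 'f', 'y' }
  L → F: FIRST = { '+', 'd', 'f', 'y' }
Productions for F:
  F → y: FIRST = { 'y' }
  F → C E +: FIRST = { '+', 'd', 'f' }
Productions for C:
  C → f: FIRST = { 'f' }
  C → d: FIRST = { 'd' }
  C → + C: FIRST = { '+' }
E has only one production, so no FIRST/FIRST conflict is possible there.

Conflict for L: L → F E and L → F
  Overlap: { '+', 'd', 'f', 'y' }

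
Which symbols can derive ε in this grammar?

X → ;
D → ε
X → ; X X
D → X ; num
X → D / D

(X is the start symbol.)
A non-terminal is nullable if it can derive ε (the empty string): either it has an ε-production, or it has a production whose right-hand side consists entirely of nullable non-terminals.

ε-productions: D → ε
So D is immediately nullable.
No further non-terminal can be added: every production for the remaining non-terminals contains a terminal or a non-nullable non-terminal.
Nullable = { 'D' }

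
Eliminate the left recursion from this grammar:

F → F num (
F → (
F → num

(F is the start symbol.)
F → ( F'
F → num F'
F' → num ( F'
F' → ε

F is directly left-recursive. The standard transformation for
  A → A α₁ | ... | A α_m | β₁ | ... | β_n
is
  A  → β₁ A' | ... | β_n A'
  A' → α₁ A' | ... | α_m A' | ε

F → ( becomes F → ( F'
F → num becomes F → num F'
F → F num ( becomes F' → num ( F'
Add F' → ε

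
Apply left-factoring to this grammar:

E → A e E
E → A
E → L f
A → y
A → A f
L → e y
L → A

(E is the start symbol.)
E → A E'
E' → e E
E' → ε
E → L f
A → y
A → A f
L → e y
L → A

Left-factoring transforms A → αβ₁ | αβ₂ into A → αA' and A' → β₁ | β₂
(α is the longest common prefix among the alternatives). Repeat until
no nonterminal has two alternatives with a common prefix.

Round 1: E has alternatives sharing prefix 'A'. Introduce E': E → A E'
  Add: E' → e E
  Add: E' → ε

No remaining common prefixes — done.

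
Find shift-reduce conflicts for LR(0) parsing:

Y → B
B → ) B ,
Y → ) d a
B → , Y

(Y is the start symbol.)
No shift-reduce conflicts

A shift-reduce conflict occurs when an LR(0) state has both:
  - a complete (reduce) item [A → α .] (dot at the end), and
  - a shift item [B → β . c γ] (dot before a terminal).

Augment with Y' → Y and build the canonical LR(0) collection (I0 = CLOSURE({[Y' → . Y]}), then GOTO on every symbol after a dot until no new states appear). It has 11 states:
  I0: { [B → . ) B ,], [B → . , Y], [Y → . ) d a], [Y → . B], [Y' → . Y] }  — shift
  I1: { [B → ) . B ,], [B → . ) B ,], [B → . , Y], [Y → ) . d a] }  — shift
  I2: { [B → , . Y], [B → . ) B ,], [B → . , Y], [Y → . ) d a], [Y → . B] }  — shift
  I3: { [Y → B .] }  — reduce
  I4: { [Y' → Y .] }  — accept
  I5: { [B → , Y .] }  — reduce
  I6: { [B → ) . B ,], [B → . ) B ,], [B → . , Y] }  — shift
  I7: { [B → ) B . ,] }  — shift
  I8: { [Y → ) d . a] }  — shift
  I9: { [Y → ) d a .] }  — reduce
  I10: { [B → ) B , .] }  — reduce

No state contains both a complete item and a shift item.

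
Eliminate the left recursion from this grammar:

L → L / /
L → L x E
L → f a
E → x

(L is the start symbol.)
L → f a L'
L' → / / L'
L' → x E L'
L' → ε
E → x

L is directly left-recursive. The standard transformation for
  A → A α₁ | ... | A α_m | β₁ | ... | β_n
is
  A  → β₁ A' | ... | β_n A'
  A' → α₁ A' | ... | α_m A' | ε

L → f a becomes L → f a L'
L → L / / becomes L' → / / L'
L → L x E becomes L' → x E L'
Add L' → ε

Productions for other non-terminals are unchanged:
  E → x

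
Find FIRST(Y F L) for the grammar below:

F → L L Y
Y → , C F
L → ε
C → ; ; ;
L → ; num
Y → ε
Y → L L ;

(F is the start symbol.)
{ ',', ';', ε }

FIRST sets of the non-terminals involved (from the grammar, by fixed-point iteration):
  FIRST(Y) = { ',', ';', ε }
  FIRST(F) = { ',', ';', ε }
  FIRST(L) = { ';', ε }

To compute FIRST(Y F L), process the symbols left to right:
Symbol Y is a non-terminal. Add FIRST(Y) \ {ε} = { ',', ';' }
Y is nullable (ε ∈ FIRST(Y)), continue to the next symbol.
Symbol F is a non-terminal. Add FIRST(F) \ {ε} = { ',', ';' }
F is nullable (ε ∈ FIRST(F)), continue to the next symbol.
Symbol L is a non-terminal. Add FIRST(L) \ {ε} = { ';' }
L is nullable (ε ∈ FIRST(L)), continue to the next symbol.
All symbols are nullable, so ε is in the result.
FIRST(Y F L) = { ',', ';', ε }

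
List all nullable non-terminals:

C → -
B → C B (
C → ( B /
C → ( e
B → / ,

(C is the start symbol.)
A non-terminal is nullable if it can derive ε (the empty string): either it has an ε-production, or it has a production whose right-hand side consists entirely of nullable non-terminals.

There are no ε-productions, so no non-terminal can derive ε.
No non-terminals are nullable.

Answer: None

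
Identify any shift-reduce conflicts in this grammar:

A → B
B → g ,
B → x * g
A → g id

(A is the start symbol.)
No shift-reduce conflicts

Augment with A' → A and build the canonical LR(0) collection (I0 = CLOSURE({[A' → . A]}), then GOTO on every symbol after a dot until no new states appear). It has 9 states:
  I0: { [A → . B], [A → . g id], [A' → . A], [B → . g ,], [B → . x * g] }  — shift
  I1: { [A' → A .] }  — accept
  I2: { [A → B .] }  — reduce
  I3: { [A → g . id], [B → g . ,] }  — shift
  I4: { [B → x . * g] }  — shift
  I5: { [B → x * . g] }  — shift
  I6: { [B → x * g .] }  — reduce
  I7: { [B → g , .] }  — reduce
  I8: { [A → g id .] }  — reduce

No state contains both a complete item and a shift item.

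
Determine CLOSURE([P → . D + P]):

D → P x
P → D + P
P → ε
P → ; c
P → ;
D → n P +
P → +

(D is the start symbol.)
{ [D → . P x], [D → . n P +], [P → . +], [P → . ; c], [P → . ;], [P → . D + P], [P → .] }

To compute CLOSURE, for each item [A → α.Bβ] where B is a non-terminal, add [B → .γ] for all productions B → γ; repeat for the newly added items until nothing changes.

Start with: [P → . D + P]
  [P → . D + P] has the dot before D: add [D → . P x], [D → . n P +]
  [D → . P x] has the dot before P: add [P → .], [P → . ; c], [P → . ;], [P → . +]
No further items can be added.

CLOSURE = { [D → . P x], [D → . n P +], [P → . +], [P → . ; c], [P → . ;], [P → . D + P], [P → .] }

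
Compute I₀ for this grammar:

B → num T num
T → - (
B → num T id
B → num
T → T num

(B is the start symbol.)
{ [B → . num T id], [B → . num T num], [B → . num], [B' → . B] }

First, augment the grammar with B' → B
I₀ = CLOSURE({ [B' → . B] }):
  [B' → . B] has the dot before B: add [B → . num T num], [B → . num T id], [B → . num]
No further items can be added.

I₀ = { [B → . num T id], [B → . num T num], [B → . num], [B' → . B] }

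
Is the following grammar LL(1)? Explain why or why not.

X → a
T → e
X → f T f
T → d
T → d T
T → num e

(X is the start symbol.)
A grammar is LL(1) if for each non-terminal N with multiple productions, the predict sets of those productions are pairwise disjoint, where PREDICT(N → α) = (FIRST(α) \ {ε}) ∪ (FOLLOW(N) if α ⇒* ε).

For X:
  PREDICT(X → a) = { 'a' }
  PREDICT(X → f T f) = { 'f' }
For T:
  PREDICT(T → e) = { 'e' }
  PREDICT(T → d) = { 'd' }
  PREDICT(T → d T) = { 'd' }
  PREDICT(T → num e) = { 'num' }

Conflict found: Predict set conflict for T: { 'd' }
The grammar is NOT LL(1).

Answer: No. Predict set conflict for T: { 'd' }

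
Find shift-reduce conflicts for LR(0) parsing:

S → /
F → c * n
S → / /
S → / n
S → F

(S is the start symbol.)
Augment with S' → S and build the canonical LR(0) collection (I0 = CLOSURE({[S' → . S]}), then GOTO on every symbol after a dot until no new states appear). It has 9 states:
  I0: { [F → . c * n], [S → . / /], [S → . / n], [S → . /], [S → . F], [S' → . S] }  — shift
  I1: { [S → / . /], [S → / . n], [S → / .] }  — shift, reduce
  I2: { [S → F .] }  — reduce
  I3: { [S' → S .] }  — accept
  I4: { [F → c . * n] }  — shift
  I5: { [F → c * . n] }  — shift
  I6: { [F → c * n .] }  — reduce
  I7: { [S → / / .] }  — reduce
  I8: { [S → / n .] }  — reduce

I1 contains reduce item [S → / .] and shift items [S → / . /], [S → / . n] — shift-reduce conflict.

Answer: Yes — I1: [S → / .] vs [S → / . /]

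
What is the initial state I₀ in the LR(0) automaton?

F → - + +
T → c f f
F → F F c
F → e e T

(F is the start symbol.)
First, augment the grammar with F' → F
I₀ = CLOSURE({ [F' → . F] }):
  [F' → . F] has the dot before F: add [F → . - + +], [F → . F F c], [F → . e e T]
No further items can be added.

I₀ = { [F → . - + +], [F → . F F c], [F → . e e T], [F' → . F] }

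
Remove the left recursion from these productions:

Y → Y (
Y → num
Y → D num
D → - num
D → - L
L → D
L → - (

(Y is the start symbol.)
Y → num Y'
Y → D num Y'
Y' → ( Y'
Y' → ε
D → - num
D → - L
L → D
L → - (

Y is directly left-recursive. The standard transformation for
  A → A α₁ | ... | A α_m | β₁ | ... | β_n
is
  A  → β₁ A' | ... | β_n A'
  A' → α₁ A' | ... | α_m A' | ε

Y → num becomes Y → num Y'
Y → D num becomes Y → D num Y'
Y → Y ( becomes Y' → ( Y'
Add Y' → ε

Productions for other non-terminals are unchanged:
  D → - num
  D → - L
  L → D
  L → - (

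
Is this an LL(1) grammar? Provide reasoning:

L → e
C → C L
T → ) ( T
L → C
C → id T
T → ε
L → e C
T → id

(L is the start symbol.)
No. Predict set conflict for L: { 'e' }

Relevant sets:
  FIRST(C) = { 'id' }
  FOLLOW(T) = { $, 'e', 'id' }

For L:
  PREDICT(L → e) = { 'e' }
  PREDICT(L → C) = { 'id' }
  PREDICT(L → e C) = { 'e' }
For C:
  PREDICT(C → C L) = { 'id' }
  PREDICT(C → id T) = { 'id' }
For T:
  PREDICT(T → ')' '(' T) = { ')' }
  PREDICT(T → ε) = { $, 'e', 'id' }
  PREDICT(T → id) = { 'id' }

Conflict found: Predict set conflict for L: { 'e' }
The grammar is NOT LL(1).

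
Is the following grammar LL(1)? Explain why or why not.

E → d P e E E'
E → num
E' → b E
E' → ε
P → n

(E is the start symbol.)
No. Predict set conflict for E': { 'b' }

Relevant sets:
  FOLLOW(E') = { $, 'b' }

For E:
  PREDICT(E → d P e E E') = { 'd' }
  PREDICT(E → num) = { 'num' }
For E':
  PREDICT(E' → b E) = { 'b' }
  PREDICT(E' → ε) = { $, 'b' }
P has a single production, so nothing to check there.

Conflict found: Predict set conflict for E': { 'b' }
The grammar is NOT LL(1).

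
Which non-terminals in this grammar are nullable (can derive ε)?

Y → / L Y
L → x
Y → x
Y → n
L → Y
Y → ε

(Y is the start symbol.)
{ 'L', 'Y' }

ε-productions: Y → ε
So Y is immediately nullable.
L → Y: every symbol on the right is nullable, so L is nullable too.
Every non-terminal is now nullable.
Nullable = { 'L', 'Y' }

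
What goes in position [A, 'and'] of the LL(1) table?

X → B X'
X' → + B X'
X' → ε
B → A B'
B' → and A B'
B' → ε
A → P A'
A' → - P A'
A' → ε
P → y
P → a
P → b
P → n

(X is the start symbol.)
To find M[A, 'and'], we find productions for A where 'and' is in the predict set (PREDICT(N → α) = (FIRST(α) \ {ε}) ∪ (FOLLOW(N) if α ⇒* ε)).

Relevant sets:
  FIRST(P) = { 'a', 'b', 'n', 'y' }

A → P A': PREDICT = { 'a', 'b', 'n', 'y' }

M[A, 'and'] is empty (no production applies)

Answer: Empty (error entry)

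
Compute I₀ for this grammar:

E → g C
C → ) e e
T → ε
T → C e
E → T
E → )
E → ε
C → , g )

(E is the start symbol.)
First, augment the grammar with E' → E
I₀ = CLOSURE({ [E' → . E] }):
  [E' → . E] has the dot before E: add [E → . g C], [E → . T], [E → . )], [E → .]
  [E → . T] has the dot before T: add [T → .], [T → . C e]
  [T → . C e] has the dot before C: add [C → . ) e e], [C → . , g )]
No further items can be added.

I₀ = { [C → . ) e e], [C → . , g )], [E → . )], [E → . T], [E → . g C], [E → .], [E' → . E], [T → . C e], [T → .] }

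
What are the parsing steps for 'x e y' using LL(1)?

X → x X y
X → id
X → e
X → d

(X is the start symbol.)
Stack is shown with the top on the left.

Stack    Input    Action
------------------------
X $      x e y $  output X → x X y
x X y $  x e y $  match 'x'
X y $    e y $    output X → e
e y $    e y $    match 'e'
y $      y $      match 'y'
$        $        accept

The string is accepted.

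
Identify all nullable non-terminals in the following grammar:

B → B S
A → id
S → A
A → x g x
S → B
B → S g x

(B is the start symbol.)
None

A non-terminal is nullable if it can derive ε (the empty string): either it has an ε-production, or it has a production whose right-hand side consists entirely of nullable non-terminals.

There are no ε-productions, so no non-terminal can derive ε.
No non-terminals are nullable.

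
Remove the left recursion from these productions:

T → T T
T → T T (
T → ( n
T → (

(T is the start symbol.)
T → ( n T'
T → ( T'
T' → T T'
T' → T ( T'
T' → ε

T is directly left-recursive. The standard transformation for
  A → A α₁ | ... | A α_m | β₁ | ... | β_n
is
  A  → β₁ A' | ... | β_n A'
  A' → α₁ A' | ... | α_m A' | ε

T → ( n becomes T → ( n T'
T → ( becomes T → ( T'
T → T T becomes T' → T T'
T → T T ( becomes T' → T ( T'
Add T' → ε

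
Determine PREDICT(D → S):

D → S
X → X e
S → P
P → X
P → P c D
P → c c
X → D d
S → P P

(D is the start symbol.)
PREDICT(D → S) = (FIRST(RHS) \ {ε}) ∪ (FOLLOW(D) if ε ∈ FIRST(RHS), i.e. RHS ⇒* ε)
FIRST(S) = { 'c' }
FIRST(S) = { 'c' }
ε ∉ FIRST(S), so FOLLOW(D) is not added.
PREDICT(D → S) = { 'c' }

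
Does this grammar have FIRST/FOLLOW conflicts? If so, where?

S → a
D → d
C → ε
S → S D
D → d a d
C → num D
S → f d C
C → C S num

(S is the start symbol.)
A FIRST/FOLLOW conflict occurs when a non-terminal N has a nullable alternative N → β (β ⇒* ε) and another alternative N → α with FIRST(α) ∩ FOLLOW(N) ≠ ∅: on such a lookahead the parser cannot decide between expanding α and letting N vanish via β.

Nullable non-terminals: C.
FIRST sets used below: FIRST(C) = { 'a', 'f', 'num', ε }, FIRST(S) = { 'a', 'f' }

C: nullable alternative(s) C → ε; FOLLOW(C) = { $, 'a', 'd', 'f', 'num' }
  C → ε: FIRST \ {ε} = { } — this is the only nullable alternative, skip
  C → num D: FIRST \ {ε} = { 'num' } — overlaps FOLLOW(C) on { 'num' }: CONFLICT
  C → C S num: FIRST \ {ε} = { 'a', 'f', 'num' } — overlaps FOLLOW(C) on { 'a', 'f', 'num' }: CONFLICT

D, S have no nullable alternative, so no FIRST/FOLLOW check is needed there.

So the grammar has 2 FIRST/FOLLOW conflicts (marked CONFLICT above).

Answer: Yes. C → num D with FOLLOW(C) on { 'num' }; C → C S num with FOLLOW(C) on { 'a', 'f', 'num' }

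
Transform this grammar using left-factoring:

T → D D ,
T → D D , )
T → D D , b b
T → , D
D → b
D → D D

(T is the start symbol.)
T → D D , T'
T' → ε
T' → )
T' → b b
T → , D
D → b
D → D D

Left-factoring transforms A → αβ₁ | αβ₂ into A → αA' and A' → β₁ | β₂
(α is the longest common prefix among the alternatives). Repeat until
no nonterminal has two alternatives with a common prefix.

Round 1: T has alternatives sharing prefix 'D D ,'. Introduce T': T → D D , T'
  Add: T' → ε
  Add: T' → )
  Add: T' → b b

No remaining common prefixes — done.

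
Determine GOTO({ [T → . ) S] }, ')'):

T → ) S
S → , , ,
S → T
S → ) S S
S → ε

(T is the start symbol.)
{ [S → . ) S S], [S → . , , ,], [S → . T], [S → .], [T → ) . S], [T → . ) S] }

GOTO(I, ')') = CLOSURE({ [A → αX.β] : [A → α.Xβ] ∈ I, X = ')' })

Items with dot before ')', with the dot advanced:
  [T → . ) S] → [T → ) . S]
Closure of the advanced items:
  [T → ) . S] has the dot before S: add [S → . , , ,], [S → . T], [S → . ) S S], [S → .]
  [S → . T] has the dot before T: add [T → . ) S]

GOTO = { [S → . ) S S], [S → . , , ,], [S → . T], [S → .], [T → ) . S], [T → . ) S] }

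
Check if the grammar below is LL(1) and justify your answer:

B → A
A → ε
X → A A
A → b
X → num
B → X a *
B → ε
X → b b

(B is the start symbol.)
A grammar is LL(1) if for each non-terminal N with multiple productions, the predict sets of those productions are pairwise disjoint, where PREDICT(N → α) = (FIRST(α) \ {ε}) ∪ (FOLLOW(N) if α ⇒* ε).

Relevant sets:
  FIRST(A) = { 'b', ε }
  FIRST(X) = { 'b', 'num', ε }
  FOLLOW(B) = { $ }
  FOLLOW(A) = { $, 'a', 'b' }
  FOLLOW(X) = { 'a' }

For B:
  PREDICT(B → A) = { $, 'b' }
  PREDICT(B → X a '*') = { 'a', 'b', 'num' }
  PREDICT(B → ε) = { $ }
For A:
  PREDICT(A → ε) = { $, 'a', 'b' }
  PREDICT(A → b) = { 'b' }
For X:
  PREDICT(X → A A) = { 'a', 'b' }
  PREDICT(X → num) = { 'num' }
  PREDICT(X → b b) = { 'b' }

Conflict found: Predict set conflict for B: { 'b' }
The grammar is NOT LL(1).

Answer: No. Predict set conflict for B: { 'b' }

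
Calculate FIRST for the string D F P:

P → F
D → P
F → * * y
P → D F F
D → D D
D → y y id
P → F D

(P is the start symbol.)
{ '*', 'y' }

FIRST sets of the non-terminals involved (from the grammar, by fixed-point iteration):
  FIRST(D) = { '*', 'y' }

To compute FIRST(D F P), process the symbols left to right:
Symbol D is a non-terminal. Add FIRST(D) \ {ε} = { '*', 'y' }
D is not nullable (ε ∉ FIRST(D)), so stop here.
FIRST(D F P) = { '*', 'y' }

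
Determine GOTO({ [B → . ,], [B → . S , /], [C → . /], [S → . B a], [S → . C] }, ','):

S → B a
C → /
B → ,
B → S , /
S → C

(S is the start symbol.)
GOTO(I, ',') = CLOSURE({ [A → αX.β] : [A → α.Xβ] ∈ I, X = ',' })

Items with dot before ',', with the dot advanced:
  [B → . ,] → [B → , .]
Closure adds nothing (no advanced item has the dot before a non-terminal).

GOTO = { [B → , .] }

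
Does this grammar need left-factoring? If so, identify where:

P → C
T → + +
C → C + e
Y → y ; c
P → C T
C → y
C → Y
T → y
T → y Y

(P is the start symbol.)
Left-factoring is needed when two productions for the same non-terminal
share a common prefix on the right-hand side.

Productions for P:
  P → C
  P → C T
Productions for T:
  T → + +
  T → y
  T → y Y
Productions for C:
  C → C + e
  C → y
  C → Y

Found common prefix 'C' in productions for P
Found common prefix 'y' in productions for T

Answer: Yes, P has productions with common prefix 'C'; T has productions with common prefix 'y'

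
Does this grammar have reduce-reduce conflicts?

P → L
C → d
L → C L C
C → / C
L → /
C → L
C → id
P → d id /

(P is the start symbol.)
Yes — I3: [C → L .] vs [P → L .]

Augment with P' → P and build the canonical LR(0) collection (I0 = CLOSURE({[P' → . P]}), then GOTO on every symbol after a dot until no new states appear). It has 14 states:
  I0: { [C → . / C], [C → . L], [C → . d], [C → . id], [L → . /], [L → . C L C], [P → . L], [P → . d id /], [P' → . P] }  — shift
  I1: { [C → . / C], [C → . L], [C → . d], [C → . id], [C → / . C], [L → . /], [L → . C L C], [L → / .] }  — shift, reduce
  I2: { [C → . / C], [C → . L], [C → . d], [C → . id], [L → . /], [L → . C L C], [L → C . L C] }  — shift
  I3: { [C → L .], [P → L .] }  — 2 reduces
  I4: { [P' → P .] }  — accept
  I5: { [C → d .], [P → d . id /] }  — shift, reduce
  I6: { [C → id .] }  — reduce
  I7: { [P → d id . /] }  — shift
  I8: { [P → d id / .] }  — reduce
  I9: { [C → . / C], [C → . L], [C → . d], [C → . id], [C → L .], [L → . /], [L → . C L C], [L → C L . C] }  — shift, reduce
  I10: { [C → d .] }  — reduce
  I11: { [C → . / C], [C → . L], [C → . d], [C → . id], [L → . /], [L → . C L C], [L → C . L C], [L → C L C .] }  — shift, reduce
  I12: { [C → L .] }  — reduce
  I13: { [C → . / C], [C → . L], [C → . d], [C → . id], [C → / C .], [L → . /], [L → . C L C], [L → C . L C] }  — shift, reduce

I3 contains complete items [C → L .], [P → L .] — reduce-reduce conflict.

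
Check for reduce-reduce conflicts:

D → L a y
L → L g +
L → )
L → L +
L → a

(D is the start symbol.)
Augment with D' → D and build the canonical LR(0) collection (I0 = CLOSURE({[D' → . D]}), then GOTO on every symbol after a dot until no new states appear). It has 10 states:
  I0: { [D → . L a y], [D' → . D], [L → . )], [L → . L +], [L → . L g +], [L → . a] }  — shift
  I1: { [L → ) .] }  — reduce
  I2: { [D' → D .] }  — accept
  I3: { [D → L . a y], [L → L . +], [L → L . g +] }  — shift
  I4: { [L → a .] }  — reduce
  I5: { [L → L + .] }  — reduce
  I6: { [D → L a . y] }  — shift
  I7: { [L → L g . +] }  — shift
  I8: { [L → L g + .] }  — reduce
  I9: { [D → L a y .] }  — reduce

No state contains more than one complete item.

Answer: No reduce-reduce conflicts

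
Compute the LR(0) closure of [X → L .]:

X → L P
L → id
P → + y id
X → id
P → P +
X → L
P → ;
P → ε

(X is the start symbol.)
To compute CLOSURE, for each item [A → α.Bβ] where B is a non-terminal, add [B → .γ] for all productions B → γ; repeat for the newly added items until nothing changes.

Start with: [X → L .]
The dot is at the end, so nothing is added.

CLOSURE = { [X → L .] }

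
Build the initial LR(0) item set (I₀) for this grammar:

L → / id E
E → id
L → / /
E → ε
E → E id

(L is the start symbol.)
First, augment the grammar with L' → L
I₀ = CLOSURE({ [L' → . L] }):
  [L' → . L] has the dot before L: add [L → . / id E], [L → . / /]
No further items can be added.

I₀ = { [L → . / /], [L → . / id E], [L' → . L] }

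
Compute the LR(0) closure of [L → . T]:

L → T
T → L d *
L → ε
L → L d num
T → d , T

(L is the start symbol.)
To compute CLOSURE, for each item [A → α.Bβ] where B is a non-terminal, add [B → .γ] for all productions B → γ; repeat for the newly added items until nothing changes.

Start with: [L → . T]
  [L → . T] has the dot before T: add [T → . L d *], [T → . d , T]
  [T → . L d *] has the dot before L: add [L → .], [L → . L d num]
No further items can be added.

CLOSURE = { [L → . L d num], [L → . T], [L → .], [T → . L d *], [T → . d , T] }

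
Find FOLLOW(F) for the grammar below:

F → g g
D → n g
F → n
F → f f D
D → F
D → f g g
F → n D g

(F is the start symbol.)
{ $, 'g' }

F is the start symbol, so $ ∈ FOLLOW(F).
In D → F: F is at the end, add FOLLOW(D)

The FOLLOW sets referred to above (computed the same way, to a fixed point):
  FOLLOW(D) = { $, 'g' }

Taking the union: FOLLOW(F) = { $, 'g' }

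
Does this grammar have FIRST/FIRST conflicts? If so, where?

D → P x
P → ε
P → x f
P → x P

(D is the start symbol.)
Productions for P:
  P → ε: FIRST = { ε }
  P → x f: FIRST = { 'x' }
  P → x P: FIRST = { 'x' }
D has only one production, so no FIRST/FIRST conflict is possible there.

Conflict for P: P → x f and P → x P
  Overlap: { 'x' }

Answer: Yes. P → x f / P → x P on { 'x' }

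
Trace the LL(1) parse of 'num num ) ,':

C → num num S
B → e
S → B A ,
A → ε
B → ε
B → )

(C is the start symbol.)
Stack is shown with the top on the left.

Stack        Input          Action
----------------------------------
C $          num num ) , $  output C → num num S
num num S $  num num ) , $  match 'num'
num S $      num ) , $      match 'num'
S $          ) , $          output S → B A ,
B A , $      ) , $          output B → )
) A , $      ) , $          match ')'
A , $        , $            output A → ε
, $          , $            match ','
$            $              accept

The string is accepted.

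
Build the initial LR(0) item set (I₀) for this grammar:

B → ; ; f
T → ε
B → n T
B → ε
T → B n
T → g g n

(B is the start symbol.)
First, augment the grammar with B' → B
I₀ = CLOSURE({ [B' → . B] }):
  [B' → . B] has the dot before B: add [B → . ; ; f], [B → . n T], [B → .]
No further items can be added.

I₀ = { [B → . ; ; f], [B → . n T], [B → .], [B' → . B] }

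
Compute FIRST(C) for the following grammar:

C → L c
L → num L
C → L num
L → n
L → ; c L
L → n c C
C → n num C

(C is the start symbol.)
{ ';', 'n', 'num' }

To compute FIRST(C), examine every production with C on the left-hand side, reading each right-hand side left to right until a non-nullable symbol is reached.

FIRST sets of the other non-terminals involved (by the same procedure, iterated to a fixed point):
  FIRST(L) = { ';', 'n', 'num' }

From C → L c:
  - L is a non-terminal: add FIRST(L) \ {ε} = { ';', 'n', 'num' }
    L is not nullable, so stop
From C → L num:
  - L is a non-terminal: add FIRST(L) \ {ε} = { ';', 'n', 'num' }
    L is not nullable, so stop
From C → n num C:
  - n is a terminal: add 'n' and stop

Collecting: FIRST(C) = { ';', 'n', 'num' }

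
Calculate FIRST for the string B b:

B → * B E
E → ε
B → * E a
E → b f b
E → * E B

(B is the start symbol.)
{ '*' }

FIRST sets of the non-terminals involved (from the grammar, by fixed-point iteration):
  FIRST(B) = { '*' }

To compute FIRST(B b), process the symbols left to right:
Symbol B is a non-terminal. Add FIRST(B) \ {ε} = { '*' }
B is not nullable (ε ∉ FIRST(B)), so stop here.
FIRST(B b) = { '*' }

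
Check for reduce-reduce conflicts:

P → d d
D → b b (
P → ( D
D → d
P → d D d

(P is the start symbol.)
A reduce-reduce conflict occurs when an LR(0) state has two complete items [A → α .] and [B → β .] — both call for a reduction, and with no lookahead the parser cannot choose between them.

Augment with P' → P and build the canonical LR(0) collection (I0 = CLOSURE({[P' → . P]}), then GOTO on every symbol after a dot until no new states appear). It has 12 states:
  I0: { [P → . ( D], [P → . d D d], [P → . d d], [P' → . P] }  — shift
  I1: { [D → . b b (], [D → . d], [P → ( . D] }  — shift
  I2: { [P' → P .] }  — accept
  I3: { [D → . b b (], [D → . d], [P → d . D d], [P → d . d] }  — shift
  I4: { [P → d D . d] }  — shift
  I5: { [D → b . b (] }  — shift
  I6: { [D → d .], [P → d d .] }  — 2 reduces
  I7: { [D → b b . (] }  — shift
  I8: { [D → b b ( .] }  — reduce
  I9: { [P → d D d .] }  — reduce
  I10: { [P → ( D .] }  — reduce
  I11: { [D → d .] }  — reduce

I6 contains complete items [D → d .], [P → d d .] — reduce-reduce conflict.

Answer: Yes — I6: [D → d .] vs [P → d d .]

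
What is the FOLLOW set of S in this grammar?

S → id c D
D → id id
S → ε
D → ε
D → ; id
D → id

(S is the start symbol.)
{ $ }

S is the start symbol, so $ ∈ FOLLOW(S).
S does not occur on any right-hand side.

Taking the union: FOLLOW(S) = { $ }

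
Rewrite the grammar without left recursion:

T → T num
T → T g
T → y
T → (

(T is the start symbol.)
T → y T'
T → ( T'
T' → num T'
T' → g T'
T' → ε

T is directly left-recursive. The standard transformation for
  A → A α₁ | ... | A α_m | β₁ | ... | β_n
is
  A  → β₁ A' | ... | β_n A'
  A' → α₁ A' | ... | α_m A' | ε

T → y becomes T → y T'
T → ( becomes T → ( T'
T → T num becomes T' → num T'
T → T g becomes T' → g T'
Add T' → ε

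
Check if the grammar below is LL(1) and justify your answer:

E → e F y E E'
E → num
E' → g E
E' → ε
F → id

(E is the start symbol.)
No. Predict set conflict for E': { 'g' }

Relevant sets:
  FOLLOW(E') = { $, 'g' }

For E:
  PREDICT(E → e F y E E') = { 'e' }
  PREDICT(E → num) = { 'num' }
For E':
  PREDICT(E' → g E) = { 'g' }
  PREDICT(E' → ε) = { $, 'g' }
F has a single production, so nothing to check there.

Conflict found: Predict set conflict for E': { 'g' }
The grammar is NOT LL(1).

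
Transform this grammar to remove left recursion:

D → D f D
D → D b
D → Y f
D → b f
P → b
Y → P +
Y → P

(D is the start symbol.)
D is directly left-recursive. The standard transformation for
  A → A α₁ | ... | A α_m | β₁ | ... | β_n
is
  A  → β₁ A' | ... | β_n A'
  A' → α₁ A' | ... | α_m A' | ε

D → Y f becomes D → Y f D'
D → b f becomes D → b f D'
D → D f D becomes D' → f D D'
D → D b becomes D' → b D'
Add D' → ε

Productions for other non-terminals are unchanged:
  P → b
  Y → P +
  Y → P

Resulting grammar:
D → Y f D'
D → b f D'
D' → f D D'
D' → b D'
D' → ε
P → b
Y → P +
Y → P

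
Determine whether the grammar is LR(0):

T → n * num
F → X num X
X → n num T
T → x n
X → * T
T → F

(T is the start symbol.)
A grammar is LR(0) if no state in the canonical LR(0) collection has:
  - both a shift item (dot before a terminal) and a complete item (shift-reduce conflict), or
  - two or more complete items (reduce-reduce conflict; the accept item [T' → T .] counts as a complete item here).

Augment with T' → T and build the canonical LR(0) collection (I0 = CLOSURE({[T' → . T]}), then GOTO on every symbol after a dot until no new states appear). It has 16 states:
  I0: { [F → . X num X], [T → . F], [T → . n * num], [T → . x n], [T' → . T], [X → . * T], [X → . n num T] }  — shift
  I1: { [F → . X num X], [T → . F], [T → . n * num], [T → . x n], [X → * . T], [X → . * T], [X → . n num T] }  — shift
  I2: { [T → F .] }  — reduce
  I3: { [T' → T .] }  — accept
  I4: { [F → X . num X] }  — shift
  I5: { [T → n . * num], [X → n . num T] }  — shift
  I6: { [T → x . n] }  — shift
  I7: { [T → x n .] }  — reduce
  I8: { [T → n * . num] }  — shift
  I9: { [F → . X num X], [T → . F], [T → . n * num], [T → . x n], [X → . * T], [X → . n num T], [X → n num . T] }  — shift
  I10: { [X → n num T .] }  — reduce
  I11: { [T → n * num .] }  — reduce
  I12: { [F → X num . X], [X → . * T], [X → . n num T] }  — shift
  I13: { [F → X num X .] }  — reduce
  I14: { [X → n . num T] }  — shift
  I15: { [X → * T .] }  — reduce

Every state is either a pure shift/goto state or contains exactly one complete item and nothing to shift — no conflicts. The grammar is LR(0).

Answer: Yes, the grammar is LR(0)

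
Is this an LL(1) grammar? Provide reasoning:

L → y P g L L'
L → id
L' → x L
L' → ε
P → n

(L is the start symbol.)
Relevant sets:
  FOLLOW(L') = { $, 'x' }

For L:
  PREDICT(L → y P g L L') = { 'y' }
  PREDICT(L → id) = { 'id' }
For L':
  PREDICT(L' → x L) = { 'x' }
  PREDICT(L' → ε) = { $, 'x' }
P has a single production, so nothing to check there.

Conflict found: Predict set conflict for L': { 'x' }
The grammar is NOT LL(1).

Answer: No. Predict set conflict for L': { 'x' }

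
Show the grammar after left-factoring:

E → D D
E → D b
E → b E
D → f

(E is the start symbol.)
Left-factoring transforms A → αβ₁ | αβ₂ into A → αA' and A' → β₁ | β₂
(α is the longest common prefix among the alternatives). Repeat until
no nonterminal has two alternatives with a common prefix.

Round 1: E has alternatives sharing prefix 'D'. Introduce E': E → D E'
  Add: E' → D
  Add: E' → b

No remaining common prefixes — done.

Resulting grammar:
E → D E'
E' → D
E' → b
E → b E
D → f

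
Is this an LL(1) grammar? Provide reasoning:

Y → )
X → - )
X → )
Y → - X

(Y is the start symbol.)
For Y:
  PREDICT(Y → ')') = { ')' }
  PREDICT(Y → '-' X) = { '-' }
For X:
  PREDICT(X → '-' ')') = { '-' }
  PREDICT(X → ')') = { ')' }

All predict sets are disjoint. The grammar IS LL(1).

Answer: Yes, the grammar is LL(1).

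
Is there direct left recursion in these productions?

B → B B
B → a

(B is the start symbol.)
Direct left recursion occurs when N → N α for some non-terminal N (the right-hand side begins with the left-hand side itself).

B → B B: LEFT RECURSIVE (starts with B)
B → a: starts with a

The grammar has direct left recursion on: B.

Answer: Yes, B is left-recursive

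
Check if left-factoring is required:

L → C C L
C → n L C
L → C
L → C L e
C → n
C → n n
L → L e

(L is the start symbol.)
Left-factoring is needed when two productions for the same non-terminal
share a common prefix on the right-hand side.

Productions for L:
  L → C C L
  L → C
  L → C L e
  L → L e
Productions for C:
  C → n L C
  C → n
  C → n n

Found common prefix 'C' in productions for L
Found common prefix 'n' in productions for C

Answer: Yes, L has productions with common prefix 'C'; C has productions with common prefix 'n'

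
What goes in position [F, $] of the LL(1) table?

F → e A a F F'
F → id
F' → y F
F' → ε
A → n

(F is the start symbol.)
Empty (error entry)

To find M[F, $], we find productions for F where $ is in the predict set (PREDICT(N → α) = (FIRST(α) \ {ε}) ∪ (FOLLOW(N) if α ⇒* ε)).

F → e A a F F': PREDICT = { 'e' }
F → id: PREDICT = { 'id' }

M[F, $] is empty (no production applies)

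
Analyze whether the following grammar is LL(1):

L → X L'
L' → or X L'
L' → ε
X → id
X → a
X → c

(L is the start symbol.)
Relevant sets:
  FOLLOW(L') = { $ }

For L':
  PREDICT(L' → or X L') = { 'or' }
  PREDICT(L' → ε) = { $ }
For X:
  PREDICT(X → id) = { 'id' }
  PREDICT(X → a) = { 'a' }
  PREDICT(X → c) = { 'c' }
L has a single production, so nothing to check there.

All predict sets are disjoint. The grammar IS LL(1).

Answer: Yes, the grammar is LL(1).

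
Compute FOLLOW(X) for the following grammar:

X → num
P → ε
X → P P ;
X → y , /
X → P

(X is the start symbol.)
X is the start symbol, so $ ∈ FOLLOW(X).
X does not occur on any right-hand side.

Taking the union: FOLLOW(X) = { $ }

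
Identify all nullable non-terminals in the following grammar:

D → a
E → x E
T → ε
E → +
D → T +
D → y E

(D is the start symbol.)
{ 'T' }

A non-terminal is nullable if it can derive ε (the empty string): either it has an ε-production, or it has a production whose right-hand side consists entirely of nullable non-terminals.

ε-productions: T → ε
So T is immediately nullable.
No further non-terminal can be added: every production for the remaining non-terminals contains a terminal or a non-nullable non-terminal.
Nullable = { 'T' }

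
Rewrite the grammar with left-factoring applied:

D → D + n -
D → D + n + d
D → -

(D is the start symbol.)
D → D + n D'
D' → -
D' → + d
D → -

Left-factoring transforms A → αβ₁ | αβ₂ into A → αA' and A' → β₁ | β₂
(α is the longest common prefix among the alternatives). Repeat until
no nonterminal has two alternatives with a common prefix.

Round 1: D has alternatives sharing prefix 'D + n'. Introduce D': D → D + n D'
  Add: D' → -
  Add: D' → + d

No remaining common prefixes — done.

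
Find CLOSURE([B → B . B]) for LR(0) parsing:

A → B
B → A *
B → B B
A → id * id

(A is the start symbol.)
To compute CLOSURE, for each item [A → α.Bβ] where B is a non-terminal, add [B → .γ] for all productions B → γ; repeat for the newly added items until nothing changes.

Start with: [B → B . B]
  [B → B . B] has the dot before B: add [B → . A *], [B → . B B]
  [B → . A *] has the dot before A: add [A → . B], [A → . id * id]
No further items can be added.

CLOSURE = { [A → . B], [A → . id * id], [B → . A *], [B → . B B], [B → B . B] }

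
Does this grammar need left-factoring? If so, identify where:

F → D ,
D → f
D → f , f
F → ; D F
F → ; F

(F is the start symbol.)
Left-factoring is needed when two productions for the same non-terminal
share a common prefix on the right-hand side.

Productions for F:
  F → D ,
  F → ; D F
  F → ; F
Productions for D:
  D → f
  D → f , f

Found common prefix ';' in productions for F
Found common prefix 'f' in productions for D

Answer: Yes, F has productions with common prefix ';'; D has productions with common prefix 'f'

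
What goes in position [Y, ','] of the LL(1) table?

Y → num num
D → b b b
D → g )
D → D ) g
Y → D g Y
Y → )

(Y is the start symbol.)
To find M[Y, ','], we find productions for Y where ',' is in the predict set (PREDICT(N → α) = (FIRST(α) \ {ε}) ∪ (FOLLOW(N) if α ⇒* ε)).

Relevant sets:
  FIRST(D) = { 'b', 'g' }

Y → num num: PREDICT = { 'num' }
Y → D g Y: PREDICT = { 'b', 'g' }
Y → ): PREDICT = { ')' }

M[Y, ','] is empty (no production applies)

Answer: Empty (error entry)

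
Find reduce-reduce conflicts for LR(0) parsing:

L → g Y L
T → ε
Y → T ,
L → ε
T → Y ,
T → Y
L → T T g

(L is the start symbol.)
A reduce-reduce conflict occurs when an LR(0) state has two complete items [A → α .] and [B → β .] — both call for a reduction, and with no lookahead the parser cannot choose between them.

Augment with L' → L and build the canonical LR(0) collection (I0 = CLOSURE({[L' → . L]}), then GOTO on every symbol after a dot until no new states appear). It has 12 states:
  I0: { [L → . T T g], [L → . g Y L], [L → .], [L' → . L], [T → . Y ,], [T → . Y], [T → .], [Y → . T ,] }  — shift, 2 reduces
  I1: { [L' → L .] }  — accept
  I2: { [L → T . T g], [T → . Y ,], [T → . Y], [T → .], [Y → . T ,], [Y → T . ,] }  — shift, reduce
  I3: { [T → Y . ,], [T → Y .] }  — shift, reduce
  I4: { [L → g . Y L], [T → . Y ,], [T → . Y], [T → .], [Y → . T ,] }  — reduce
  I5: { [Y → T . ,] }  — shift
  I6: { [L → . T T g], [L → . g Y L], [L → .], [L → g Y . L], [T → . Y ,], [T → . Y], [T → .], [T → Y . ,], [T → Y .], [Y → . T ,] }  — shift, 3 reduces
  I7: { [T → Y , .] }  — reduce
  I8: { [L → g Y L .] }  — reduce
  I9: { [Y → T , .] }  — reduce
  I10: { [L → T T . g], [Y → T . ,] }  — shift
  I11: { [L → T T g .] }  — reduce

I0 contains complete items [L → .], [T → .] — reduce-reduce conflict.
I6 contains complete items [L → .], [T → .], [T → Y .] — reduce-reduce conflict.

Answer: Yes — I0: [L → .] vs [T → .]; I6: [L → .] vs [T → .]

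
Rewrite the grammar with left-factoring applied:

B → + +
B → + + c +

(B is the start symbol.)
Left-factoring transforms A → αβ₁ | αβ₂ into A → αA' and A' → β₁ | β₂
(α is the longest common prefix among the alternatives). Repeat until
no nonterminal has two alternatives with a common prefix.

Round 1: B has alternatives sharing prefix '+ +'. Introduce B': B → + + B'
  Add: B' → ε
  Add: B' → c +

No remaining common prefixes — done.

Resulting grammar:
B → + + B'
B' → ε
B' → c +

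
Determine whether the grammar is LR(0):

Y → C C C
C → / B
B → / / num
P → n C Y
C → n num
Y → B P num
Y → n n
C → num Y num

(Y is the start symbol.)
Yes, the grammar is LR(0)

A grammar is LR(0) if no state in the canonical LR(0) collection has:
  - both a shift item (dot before a terminal) and a complete item (shift-reduce conflict), or
  - two or more complete items (reduce-reduce conflict; the accept item [Y' → Y .] counts as a complete item here).

Augment with Y' → Y and build the canonical LR(0) collection (I0 = CLOSURE({[Y' → . Y]}), then GOTO on every symbol after a dot until no new states appear). It has 25 states:
  I0: { [B → . / / num], [C → . / B], [C → . n num], [C → . num Y num], [Y → . B P num], [Y → . C C C], [Y → . n n], [Y' → . Y] }  — shift
  I1: { [B → . / / num], [B → / . / num], [C → / . B] }  — shift
  I2: { [P → . n C Y], [Y → B . P num] }  — shift
  I3: { [C → . / B], [C → . n num], [C → . num Y num], [Y → C . C C] }  — shift
  I4: { [Y' → Y .] }  — accept
  I5: { [C → n . num], [Y → n . n] }  — shift
  I6: { [B → . / / num], [C → . / B], [C → . n num], [C → . num Y num], [C → num . Y num], [Y → . B P num], [Y → . C C C], [Y → . n n] }  — shift
  I7: { [C → num Y . num] }  — shift
  I8: { [C → num Y num .] }  — reduce
  I9: { [Y → n n .] }  — reduce
  I10: { [C → n num .] }  — reduce
  I11: { [B → . / / num], [C → / . B] }  — shift
  I12: { [C → . / B], [C → . n num], [C → . num Y num], [Y → C C . C] }  — shift
  I13: { [C → n . num] }  — shift
  I14: { [Y → C C C .] }  — reduce
  I15: { [B → / . / num] }  — shift
  I16: { [C → / B .] }  — reduce
  I17: { [B → / / . num] }  — shift
  I18: { [B → / / num .] }  — reduce
  I19: { [Y → B P . num] }  — shift
  I20: { [C → . / B], [C → . n num], [C → . num Y num], [P → n . C Y] }  — shift
  I21: { [B → . / / num], [C → . / B], [C → . n num], [C → . num Y num], [P → n C . Y], [Y → . B P num], [Y → . C C C], [Y → . n n] }  — shift
  I22: { [P → n C Y .] }  — reduce
  I23: { [Y → B P num .] }  — reduce
  I24: { [B → / . / num], [B → / / . num] }  — shift

Every state is either a pure shift/goto state or contains exactly one complete item and nothing to shift — no conflicts. The grammar is LR(0).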